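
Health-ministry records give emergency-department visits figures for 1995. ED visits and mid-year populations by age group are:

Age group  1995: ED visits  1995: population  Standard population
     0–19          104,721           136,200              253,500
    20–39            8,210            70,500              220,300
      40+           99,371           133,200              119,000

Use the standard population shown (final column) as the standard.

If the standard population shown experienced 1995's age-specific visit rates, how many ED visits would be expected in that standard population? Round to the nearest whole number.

309342

Age-specific rates per 1,000 for 1995: 768.877, 116.454, 746.029.
Expected ED visits = Σ (standard pop × age-specific rate ÷ 1,000)
= 253,500×768.877/1,000 + 220,300×116.454/1,000 + 119,000×746.029/1,000
= 194910.23 + 25654.79 + 88777.39 = 309342.42.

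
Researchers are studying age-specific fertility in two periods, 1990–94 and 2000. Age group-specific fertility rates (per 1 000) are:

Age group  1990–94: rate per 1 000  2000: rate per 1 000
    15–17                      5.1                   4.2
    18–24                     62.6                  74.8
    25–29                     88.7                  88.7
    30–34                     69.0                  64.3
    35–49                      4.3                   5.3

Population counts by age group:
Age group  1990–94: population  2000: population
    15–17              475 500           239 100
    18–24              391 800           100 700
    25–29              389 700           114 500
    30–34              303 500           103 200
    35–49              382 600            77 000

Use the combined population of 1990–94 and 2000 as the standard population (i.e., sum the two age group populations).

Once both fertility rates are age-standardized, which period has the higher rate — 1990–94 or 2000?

Combined standard total = 2 577 600; weights = 0.2772, 0.1911, 0.1956, 0.1578, 0.1783.
1990–94: 0.2772×5.1 + 0.1911×62.6 + 0.1956×88.7 + 0.1578×69.0 + 0.1783×4.3 = 42.3790 per 1 000.
2000: 0.2772×4.2 + 0.1911×74.8 + 0.1956×88.7 + 0.1578×64.3 + 0.1783×5.3 = 43.8972 per 1 000.
The crude rates (43.28 vs 40.56) would put 1990–94 higher, but that reflects its age composition; once standardized to a common age structure, 2000 has the higher underlying rate.

2000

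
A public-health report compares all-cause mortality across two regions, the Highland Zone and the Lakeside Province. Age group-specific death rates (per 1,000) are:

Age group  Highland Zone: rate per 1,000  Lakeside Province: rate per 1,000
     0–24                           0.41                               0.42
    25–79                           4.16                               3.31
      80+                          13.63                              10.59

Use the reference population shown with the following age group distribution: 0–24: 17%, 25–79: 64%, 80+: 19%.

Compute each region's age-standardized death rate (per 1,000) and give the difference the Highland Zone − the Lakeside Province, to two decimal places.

Standard weights: 0.17, 0.64, 0.19.
The Highland Zone: 0.1700×0.41 + 0.6400×4.16 + 0.1900×13.63 = 5.3218 per 1,000.
The Lakeside Province: 0.1700×0.42 + 0.6400×3.31 + 0.1900×10.59 = 4.2019 per 1,000.
Difference = 5.3218 − 4.2019 = 1.1199.

1.12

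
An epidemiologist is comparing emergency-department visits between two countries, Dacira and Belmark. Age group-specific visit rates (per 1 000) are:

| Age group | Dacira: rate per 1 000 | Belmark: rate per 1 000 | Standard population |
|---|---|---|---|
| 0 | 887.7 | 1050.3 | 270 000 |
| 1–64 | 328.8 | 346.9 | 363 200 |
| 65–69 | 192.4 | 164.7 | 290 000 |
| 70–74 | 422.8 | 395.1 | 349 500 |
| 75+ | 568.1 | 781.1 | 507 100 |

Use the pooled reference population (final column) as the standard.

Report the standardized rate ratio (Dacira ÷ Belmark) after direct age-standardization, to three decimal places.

0.858

Standard total = 1 779 800; weights = 0.1517, 0.2041, 0.1629, 0.1964, 0.2849.
Dacira: 0.1517×887.7 + 0.2041×328.8 + 0.1629×192.4 + 0.1964×422.8 + 0.2849×568.1 = 478.0016 per 1 000.
Belmark: 0.1517×1050.3 + 0.2041×346.9 + 0.1629×164.7 + 0.1964×395.1 + 0.2849×781.1 = 557.0971 per 1 000.
Ratio = 478.0016 ÷ 557.0971 = 0.85802.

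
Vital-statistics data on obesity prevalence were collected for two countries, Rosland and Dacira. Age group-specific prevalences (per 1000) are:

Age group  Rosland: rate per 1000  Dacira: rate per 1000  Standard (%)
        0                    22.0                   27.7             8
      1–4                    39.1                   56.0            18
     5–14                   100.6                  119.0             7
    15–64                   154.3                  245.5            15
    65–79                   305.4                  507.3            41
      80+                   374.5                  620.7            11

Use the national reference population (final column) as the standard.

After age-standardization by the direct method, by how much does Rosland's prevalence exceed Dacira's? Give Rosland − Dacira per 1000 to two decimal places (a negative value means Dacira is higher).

Standard weights: 0.08, 0.18, 0.07, 0.15, 0.41, 0.11.
Rosland: 0.0800×22.0 + 0.1800×39.1 + 0.0700×100.6 + 0.1500×154.3 + 0.4100×305.4 + 0.1100×374.5 = 205.3940 per 1000.
Dacira: 0.0800×27.7 + 0.1800×56.0 + 0.0700×119.0 + 0.1500×245.5 + 0.4100×507.3 + 0.1100×620.7 = 333.7210 per 1000.
Difference = 205.3940 − 333.7210 = -128.3270.

-128.33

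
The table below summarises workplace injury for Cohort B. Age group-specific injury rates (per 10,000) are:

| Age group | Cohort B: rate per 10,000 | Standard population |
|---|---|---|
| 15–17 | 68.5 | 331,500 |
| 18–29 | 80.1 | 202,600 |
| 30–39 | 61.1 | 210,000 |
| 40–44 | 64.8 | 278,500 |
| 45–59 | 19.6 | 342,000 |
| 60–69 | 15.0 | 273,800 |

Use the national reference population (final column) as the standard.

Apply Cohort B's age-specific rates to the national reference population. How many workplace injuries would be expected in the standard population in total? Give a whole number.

8062

Expected workplace injuries = Σ (standard pop × age-specific rate ÷ 10,000)
= 331,500×68.5/10,000 + 202,600×80.1/10,000 + 210,000×61.1/10,000 + 278,500×64.8/10,000 + 342,000×19.6/10,000 + 273,800×15.0/10,000
= 2270.78 + 1622.83 + 1283.10 + 1804.68 + 670.32 + 410.70 = 8062.40.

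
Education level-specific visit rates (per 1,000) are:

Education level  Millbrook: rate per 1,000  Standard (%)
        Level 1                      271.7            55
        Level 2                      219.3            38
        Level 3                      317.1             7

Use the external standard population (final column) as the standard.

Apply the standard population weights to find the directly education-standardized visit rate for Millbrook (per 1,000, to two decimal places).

Standard weights: 0.55, 0.38, 0.07.
Standardized rate: 0.5500×271.7 + 0.3800×219.3 + 0.0700×317.1 = 254.9660 per 1,000.

254.97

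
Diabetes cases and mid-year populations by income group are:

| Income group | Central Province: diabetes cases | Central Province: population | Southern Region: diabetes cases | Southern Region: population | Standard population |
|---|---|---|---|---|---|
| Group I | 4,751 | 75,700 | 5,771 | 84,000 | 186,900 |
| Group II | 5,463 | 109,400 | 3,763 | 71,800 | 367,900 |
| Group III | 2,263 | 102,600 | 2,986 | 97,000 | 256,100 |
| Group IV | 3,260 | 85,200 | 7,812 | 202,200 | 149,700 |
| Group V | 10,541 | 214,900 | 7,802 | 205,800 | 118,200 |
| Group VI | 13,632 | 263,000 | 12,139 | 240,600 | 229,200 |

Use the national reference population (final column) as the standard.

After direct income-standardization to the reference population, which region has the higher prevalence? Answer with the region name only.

Income-specific rates per 1,000 for the Central Province: 62.761, 49.936, 22.057, 38.263, 49.051, 51.833.
For the Southern Region: 68.702, 52.409, 30.784, 38.635, 37.911, 50.453.
Standard total = 1,308,000; weights = 0.1429, 0.2813, 0.1958, 0.1144, 0.0904, 0.1752.
The Central Province: 0.1429×62.761 + 0.2813×49.936 + 0.1958×22.057 + 0.1144×38.263 + 0.0904×49.051 + 0.1752×51.833 = 45.2263 per 1,000.
The Southern Region: 0.1429×68.702 + 0.2813×52.409 + 0.1958×30.784 + 0.1144×38.635 + 0.0904×37.911 + 0.1752×50.453 = 47.2738 per 1,000.
The crude rates (46.91 vs 44.68) would put the Central Province higher, but that reflects its income composition; once standardized to a common income structure, the Southern Region has the higher underlying rate.

Southern Region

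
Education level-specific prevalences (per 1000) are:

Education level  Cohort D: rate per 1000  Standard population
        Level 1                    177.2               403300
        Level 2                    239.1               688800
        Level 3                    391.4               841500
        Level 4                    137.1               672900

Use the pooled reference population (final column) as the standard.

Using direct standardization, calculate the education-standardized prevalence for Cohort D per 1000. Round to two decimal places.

252.36

Standard total = 2606500; weights = 0.1547, 0.2643, 0.3228, 0.2582.
Standardized rate: 0.1547×177.2 + 0.2643×239.1 + 0.3228×391.4 + 0.2582×137.1 = 252.3593 per 1000.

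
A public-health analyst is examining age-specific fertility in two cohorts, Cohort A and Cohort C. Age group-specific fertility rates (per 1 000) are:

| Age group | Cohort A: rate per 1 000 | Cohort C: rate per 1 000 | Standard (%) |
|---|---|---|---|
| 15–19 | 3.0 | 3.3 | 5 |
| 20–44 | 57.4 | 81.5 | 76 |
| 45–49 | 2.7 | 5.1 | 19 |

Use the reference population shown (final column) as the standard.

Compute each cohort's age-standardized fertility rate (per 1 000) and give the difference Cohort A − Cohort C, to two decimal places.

-18.79

Standard weights: 0.05, 0.76, 0.19.
Cohort A: 0.0500×3.0 + 0.7600×57.4 + 0.1900×2.7 = 44.2870 per 1 000.
Cohort C: 0.0500×3.3 + 0.7600×81.5 + 0.1900×5.1 = 63.0740 per 1 000.
Difference = 44.2870 − 63.0740 = -18.7870.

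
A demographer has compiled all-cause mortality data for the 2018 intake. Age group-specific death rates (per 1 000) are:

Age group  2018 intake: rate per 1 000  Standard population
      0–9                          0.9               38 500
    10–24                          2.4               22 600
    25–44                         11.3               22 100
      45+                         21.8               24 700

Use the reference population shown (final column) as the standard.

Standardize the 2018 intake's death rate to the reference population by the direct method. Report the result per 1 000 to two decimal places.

8.13

Standard total = 107 900; weights = 0.3568, 0.2095, 0.2048, 0.2289.
Standardized rate: 0.3568×0.9 + 0.2095×2.4 + 0.2048×11.3 + 0.2289×21.8 = 8.1286 per 1 000.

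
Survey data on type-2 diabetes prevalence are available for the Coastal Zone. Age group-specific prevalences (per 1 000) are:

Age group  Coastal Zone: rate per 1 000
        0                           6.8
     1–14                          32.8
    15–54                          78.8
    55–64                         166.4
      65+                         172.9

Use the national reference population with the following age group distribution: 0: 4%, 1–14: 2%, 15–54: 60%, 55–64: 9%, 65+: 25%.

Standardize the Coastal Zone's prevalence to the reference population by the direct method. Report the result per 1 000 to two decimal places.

Standard weights: 0.04, 0.02, 0.60, 0.09, 0.25.
Standardized rate: 0.0400×6.8 + 0.0200×32.8 + 0.6000×78.8 + 0.0900×166.4 + 0.2500×172.9 = 106.4090 per 1 000.

106.41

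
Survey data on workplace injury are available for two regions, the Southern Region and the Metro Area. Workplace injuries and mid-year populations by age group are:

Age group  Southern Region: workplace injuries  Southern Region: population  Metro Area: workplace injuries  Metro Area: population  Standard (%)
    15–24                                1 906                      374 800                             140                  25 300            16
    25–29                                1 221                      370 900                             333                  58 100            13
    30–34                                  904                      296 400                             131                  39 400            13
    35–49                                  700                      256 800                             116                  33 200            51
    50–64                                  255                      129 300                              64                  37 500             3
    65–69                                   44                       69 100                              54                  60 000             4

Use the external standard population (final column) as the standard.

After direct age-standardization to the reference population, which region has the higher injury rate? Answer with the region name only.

Age-specific rates per 10 000 for the Southern Region: 50.85, 32.92, 30.50, 27.26, 19.72, 6.37.
For the Metro Area: 55.34, 57.31, 33.25, 34.94, 17.07, 9.00.
Standard weights: 0.16, 0.13, 0.13, 0.51, 0.03, 0.04.
The Southern Region: 0.1600×50.85 + 0.1300×32.92 + 0.1300×30.50 + 0.5100×27.26 + 0.0300×19.72 + 0.0400×6.37 = 31.1293 per 10 000.
The Metro Area: 0.1600×55.34 + 0.1300×57.31 + 0.1300×33.25 + 0.5100×34.94 + 0.0300×17.07 + 0.0400×9.00 = 39.3183 per 10 000.
The crude rates (33.59 vs 33.06) would put the Southern Region higher, but that reflects its age composition; once standardized to a common age structure, the Metro Area has the higher underlying rate.

Metro Area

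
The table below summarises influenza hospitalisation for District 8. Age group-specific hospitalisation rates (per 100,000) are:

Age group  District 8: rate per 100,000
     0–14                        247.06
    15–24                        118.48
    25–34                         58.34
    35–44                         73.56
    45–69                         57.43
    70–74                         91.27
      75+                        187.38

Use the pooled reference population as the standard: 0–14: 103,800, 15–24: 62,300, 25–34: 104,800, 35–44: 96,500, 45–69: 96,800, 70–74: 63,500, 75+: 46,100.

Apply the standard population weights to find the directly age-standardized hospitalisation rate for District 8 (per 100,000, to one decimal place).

115.4

Standard total = 573,800; weights = 0.1809, 0.1086, 0.1826, 0.1682, 0.1687, 0.1107, 0.0803.
Standardized rate: 0.1809×247.06 + 0.1086×118.48 + 0.1826×58.34 + 0.1682×73.56 + 0.1687×57.43 + 0.1107×91.27 + 0.0803×187.38 = 115.4266 per 100,000.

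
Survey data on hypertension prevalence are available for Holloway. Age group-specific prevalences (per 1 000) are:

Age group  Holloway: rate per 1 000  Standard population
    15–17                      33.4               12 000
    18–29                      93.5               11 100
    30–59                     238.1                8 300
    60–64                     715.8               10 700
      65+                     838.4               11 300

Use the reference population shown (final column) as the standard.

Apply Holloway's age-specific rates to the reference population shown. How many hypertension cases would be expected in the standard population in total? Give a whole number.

Expected hypertension cases = Σ (standard pop × age-specific rate ÷ 1 000)
= 12 000×33.4/1 000 + 11 100×93.5/1 000 + 8 300×238.1/1 000 + 10 700×715.8/1 000 + 11 300×838.4/1 000
= 400.80 + 1037.85 + 1976.23 + 7659.06 + 9473.92 = 20547.86.

20548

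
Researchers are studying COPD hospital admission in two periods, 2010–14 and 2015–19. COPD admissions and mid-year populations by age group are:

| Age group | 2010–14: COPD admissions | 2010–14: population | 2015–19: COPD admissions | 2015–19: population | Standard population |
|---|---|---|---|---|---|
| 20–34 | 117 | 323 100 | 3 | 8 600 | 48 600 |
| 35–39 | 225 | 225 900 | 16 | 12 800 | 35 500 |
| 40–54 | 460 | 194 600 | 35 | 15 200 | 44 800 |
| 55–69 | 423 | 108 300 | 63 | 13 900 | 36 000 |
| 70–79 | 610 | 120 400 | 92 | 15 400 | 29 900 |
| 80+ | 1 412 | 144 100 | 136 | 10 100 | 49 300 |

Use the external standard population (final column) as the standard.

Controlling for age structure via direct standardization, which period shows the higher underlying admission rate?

2015–19

Age-specific rates per 10 000 for 2010–14: 3.62, 9.96, 23.64, 39.06, 50.66, 97.99.
For 2015–19: 3.49, 12.50, 23.03, 45.32, 59.74, 134.65.
Standard total = 244 100; weights = 0.1991, 0.1454, 0.1835, 0.1475, 0.1225, 0.2020.
2010–14: 0.1991×3.62 + 0.1454×9.96 + 0.1835×23.64 + 0.1475×39.06 + 0.1225×50.66 + 0.2020×97.99 = 38.2643 per 10 000.
2015–19: 0.1991×3.49 + 0.1454×12.50 + 0.1835×23.03 + 0.1475×45.32 + 0.1225×59.74 + 0.2020×134.65 = 47.9360 per 10 000.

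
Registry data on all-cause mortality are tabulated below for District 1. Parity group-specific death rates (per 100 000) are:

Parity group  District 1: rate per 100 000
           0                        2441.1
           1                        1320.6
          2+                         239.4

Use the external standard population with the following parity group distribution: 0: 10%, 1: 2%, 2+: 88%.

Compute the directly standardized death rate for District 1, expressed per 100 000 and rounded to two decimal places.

481.19

Standard weights: 0.10, 0.02, 0.88.
Standardized rate: 0.1000×2441.1 + 0.0200×1320.6 + 0.8800×239.4 = 481.1940 per 100 000.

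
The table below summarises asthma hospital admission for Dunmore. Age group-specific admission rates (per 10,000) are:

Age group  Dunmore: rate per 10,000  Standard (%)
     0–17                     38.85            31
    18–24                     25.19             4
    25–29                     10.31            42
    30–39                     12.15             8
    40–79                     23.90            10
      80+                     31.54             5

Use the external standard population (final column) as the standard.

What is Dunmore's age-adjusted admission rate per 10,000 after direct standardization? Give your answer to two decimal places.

22.32

Standard weights: 0.31, 0.04, 0.42, 0.08, 0.10, 0.05.
Standardized rate: 0.3100×38.85 + 0.0400×25.19 + 0.4200×10.31 + 0.0800×12.15 + 0.1000×23.90 + 0.0500×31.54 = 22.3203 per 10,000.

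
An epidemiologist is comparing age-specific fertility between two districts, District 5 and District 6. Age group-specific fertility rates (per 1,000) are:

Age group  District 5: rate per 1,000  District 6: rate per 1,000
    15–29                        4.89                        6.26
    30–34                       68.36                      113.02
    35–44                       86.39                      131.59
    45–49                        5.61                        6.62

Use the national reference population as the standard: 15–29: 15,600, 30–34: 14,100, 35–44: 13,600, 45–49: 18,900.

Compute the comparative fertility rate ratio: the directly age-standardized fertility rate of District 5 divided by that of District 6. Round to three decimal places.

Standard total = 62,200; weights = 0.2508, 0.2267, 0.2186, 0.3039.
District 5: 0.2508×4.89 + 0.2267×68.36 + 0.2186×86.39 + 0.3039×5.61 = 37.3166 per 1,000.
District 6: 0.2508×6.26 + 0.2267×113.02 + 0.2186×131.59 + 0.3039×6.62 = 57.9740 per 1,000.
Ratio = 37.3166 ÷ 57.9740 = 0.64368.

0.644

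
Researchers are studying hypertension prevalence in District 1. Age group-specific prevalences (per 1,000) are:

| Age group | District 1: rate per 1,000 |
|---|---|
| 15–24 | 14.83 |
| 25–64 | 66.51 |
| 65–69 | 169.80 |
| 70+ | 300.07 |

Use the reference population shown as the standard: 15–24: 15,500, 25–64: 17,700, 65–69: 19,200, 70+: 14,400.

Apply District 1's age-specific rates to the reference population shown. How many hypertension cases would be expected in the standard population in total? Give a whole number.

Expected hypertension cases = Σ (standard pop × age-specific rate ÷ 1,000)
= 15,500×14.83/1,000 + 17,700×66.51/1,000 + 19,200×169.80/1,000 + 14,400×300.07/1,000
= 229.87 + 1177.23 + 3260.16 + 4321.01 = 8988.26.

8988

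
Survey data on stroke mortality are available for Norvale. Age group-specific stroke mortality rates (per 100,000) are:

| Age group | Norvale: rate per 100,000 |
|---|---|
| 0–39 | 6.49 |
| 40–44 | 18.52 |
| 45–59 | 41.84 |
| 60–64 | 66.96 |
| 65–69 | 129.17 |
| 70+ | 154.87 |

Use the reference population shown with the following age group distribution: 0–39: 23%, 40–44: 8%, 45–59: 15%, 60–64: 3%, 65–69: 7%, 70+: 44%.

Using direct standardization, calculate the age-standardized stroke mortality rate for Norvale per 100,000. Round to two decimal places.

Standard weights: 0.23, 0.08, 0.15, 0.03, 0.07, 0.44.
Standardized rate: 0.2300×6.49 + 0.0800×18.52 + 0.1500×41.84 + 0.0300×66.96 + 0.0700×129.17 + 0.4400×154.87 = 88.4438 per 100,000.

88.44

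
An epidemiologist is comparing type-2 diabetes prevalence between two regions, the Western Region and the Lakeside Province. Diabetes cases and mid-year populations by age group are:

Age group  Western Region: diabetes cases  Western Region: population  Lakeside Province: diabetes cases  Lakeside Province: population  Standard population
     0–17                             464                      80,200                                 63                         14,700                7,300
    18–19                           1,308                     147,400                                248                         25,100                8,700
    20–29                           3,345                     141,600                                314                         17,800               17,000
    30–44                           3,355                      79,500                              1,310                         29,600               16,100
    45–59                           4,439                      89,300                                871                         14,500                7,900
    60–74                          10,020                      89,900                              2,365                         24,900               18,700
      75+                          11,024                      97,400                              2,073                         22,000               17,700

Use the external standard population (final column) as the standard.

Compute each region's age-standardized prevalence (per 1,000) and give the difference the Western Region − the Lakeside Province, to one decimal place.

6.8

Age-specific rates per 1,000 for the Western Region: 5.786, 8.874, 23.623, 42.201, 49.709, 111.457, 113.183.
For the Lakeside Province: 4.286, 9.880, 17.640, 44.257, 60.069, 94.980, 94.227.
Standard total = 93,400; weights = 0.0782, 0.0931, 0.1820, 0.1724, 0.0846, 0.2002, 0.1895.
The Western Region: 0.0782×5.786 + 0.0931×8.874 + 0.1820×23.623 + 0.1724×42.201 + 0.0846×49.709 + 0.2002×111.457 + 0.1895×113.183 = 60.8217 per 1,000.
The Lakeside Province: 0.0782×4.286 + 0.0931×9.880 + 0.1820×17.640 + 0.1724×44.257 + 0.0846×60.069 + 0.2002×94.980 + 0.1895×94.227 = 54.0488 per 1,000.
Difference = 60.8217 − 54.0488 = 6.7729.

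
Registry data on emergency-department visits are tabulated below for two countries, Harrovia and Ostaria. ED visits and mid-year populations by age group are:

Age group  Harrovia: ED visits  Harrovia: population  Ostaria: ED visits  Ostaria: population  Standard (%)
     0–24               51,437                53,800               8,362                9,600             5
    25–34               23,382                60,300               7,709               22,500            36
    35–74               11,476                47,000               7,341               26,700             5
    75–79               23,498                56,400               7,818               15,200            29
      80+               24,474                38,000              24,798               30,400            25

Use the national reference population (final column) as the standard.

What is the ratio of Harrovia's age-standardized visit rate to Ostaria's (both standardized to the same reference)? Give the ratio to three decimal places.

Age-specific rates per 1,000 for Harrovia: 956.078, 387.761, 244.170, 416.631, 644.053.
For Ostaria: 871.042, 342.622, 274.944, 514.342, 815.724.
Standard weights: 0.05, 0.36, 0.05, 0.29, 0.25.
Harrovia: 0.0500×956.078 + 0.3600×387.761 + 0.0500×244.170 + 0.2900×416.631 + 0.2500×644.053 = 481.4427 per 1,000.
Ostaria: 0.0500×871.042 + 0.3600×342.622 + 0.0500×274.944 + 0.2900×514.342 + 0.2500×815.724 = 533.7334 per 1,000.
Ratio = 481.4427 ÷ 533.7334 = 0.90203.

0.902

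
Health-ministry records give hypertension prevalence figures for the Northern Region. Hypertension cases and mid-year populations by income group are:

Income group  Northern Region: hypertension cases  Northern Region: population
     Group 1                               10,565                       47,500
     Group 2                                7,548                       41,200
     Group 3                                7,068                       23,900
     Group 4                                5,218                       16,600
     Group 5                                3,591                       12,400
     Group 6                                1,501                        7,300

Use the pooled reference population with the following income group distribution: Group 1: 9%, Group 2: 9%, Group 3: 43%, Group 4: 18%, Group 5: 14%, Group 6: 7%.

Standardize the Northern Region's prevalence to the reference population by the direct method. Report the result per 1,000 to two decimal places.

Income-specific rates per 1,000 for the Northern Region: 222.421, 183.204, 295.732, 314.337, 289.597, 205.616.
Standard weights: 0.09, 0.09, 0.43, 0.18, 0.14, 0.07.
Standardized rate: 0.0900×222.421 + 0.0900×183.204 + 0.4300×295.732 + 0.1800×314.337 + 0.1400×289.597 + 0.0700×205.616 = 275.1885 per 1,000.

275.19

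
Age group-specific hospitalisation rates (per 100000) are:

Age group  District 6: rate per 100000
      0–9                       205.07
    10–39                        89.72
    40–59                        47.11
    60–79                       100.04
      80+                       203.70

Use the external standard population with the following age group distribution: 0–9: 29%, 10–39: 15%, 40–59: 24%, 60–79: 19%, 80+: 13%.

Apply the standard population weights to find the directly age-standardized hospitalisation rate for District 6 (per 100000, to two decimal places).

129.72

Standard weights: 0.29, 0.15, 0.24, 0.19, 0.13.
Standardized rate: 0.2900×205.07 + 0.1500×89.72 + 0.2400×47.11 + 0.1900×100.04 + 0.1300×203.70 = 129.7233 per 100000.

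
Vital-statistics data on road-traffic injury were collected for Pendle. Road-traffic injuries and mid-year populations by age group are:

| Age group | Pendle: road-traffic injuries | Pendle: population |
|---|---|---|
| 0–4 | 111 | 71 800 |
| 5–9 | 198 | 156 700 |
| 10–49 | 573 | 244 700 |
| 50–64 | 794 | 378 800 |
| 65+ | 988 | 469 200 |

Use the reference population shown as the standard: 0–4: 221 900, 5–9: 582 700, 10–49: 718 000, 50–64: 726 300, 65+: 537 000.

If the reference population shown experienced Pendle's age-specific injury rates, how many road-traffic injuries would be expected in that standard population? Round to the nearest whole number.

5414

Age-specific rates per 100 000 for Pendle: 154.60, 126.36, 234.16, 209.61, 210.57.
Expected road-traffic injuries = Σ (standard pop × age-specific rate ÷ 100 000)
= 221 900×154.60/100 000 + 582 700×126.36/100 000 + 718 000×234.16/100 000 + 726 300×209.61/100 000 + 537 000×210.57/100 000
= 343.05 + 736.28 + 1681.30 + 1522.39 + 1130.77 = 5413.78.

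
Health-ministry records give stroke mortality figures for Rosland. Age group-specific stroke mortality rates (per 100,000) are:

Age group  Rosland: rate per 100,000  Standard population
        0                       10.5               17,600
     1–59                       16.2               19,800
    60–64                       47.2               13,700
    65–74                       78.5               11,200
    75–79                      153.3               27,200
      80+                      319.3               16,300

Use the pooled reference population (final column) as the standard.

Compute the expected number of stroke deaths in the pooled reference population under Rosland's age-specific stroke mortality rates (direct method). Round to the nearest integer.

Expected stroke deaths = Σ (standard pop × age-specific rate ÷ 100,000)
= 17,600×10.5/100,000 + 19,800×16.2/100,000 + 13,700×47.2/100,000 + 11,200×78.5/100,000 + 27,200×153.3/100,000 + 16,300×319.3/100,000
= 1.85 + 3.21 + 6.47 + 8.79 + 41.70 + 52.05 = 114.06.

114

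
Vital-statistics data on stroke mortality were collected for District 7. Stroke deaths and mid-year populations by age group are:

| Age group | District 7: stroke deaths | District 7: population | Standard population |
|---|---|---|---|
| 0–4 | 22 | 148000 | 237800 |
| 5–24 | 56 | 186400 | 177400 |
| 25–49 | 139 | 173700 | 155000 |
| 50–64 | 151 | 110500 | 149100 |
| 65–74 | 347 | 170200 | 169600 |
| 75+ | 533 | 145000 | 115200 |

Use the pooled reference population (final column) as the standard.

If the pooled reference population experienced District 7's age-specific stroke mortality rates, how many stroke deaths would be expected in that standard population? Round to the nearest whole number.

Age-specific rates per 100000 for District 7: 14.86, 30.04, 80.02, 136.65, 203.88, 367.59.
Expected stroke deaths = Σ (standard pop × age-specific rate ÷ 100000)
= 237800×14.86/100000 + 177400×30.04/100000 + 155000×80.02/100000 + 149100×136.65/100000 + 169600×203.88/100000 + 115200×367.59/100000
= 35.35 + 53.30 + 124.04 + 203.75 + 345.78 + 423.46 = 1185.66.

1186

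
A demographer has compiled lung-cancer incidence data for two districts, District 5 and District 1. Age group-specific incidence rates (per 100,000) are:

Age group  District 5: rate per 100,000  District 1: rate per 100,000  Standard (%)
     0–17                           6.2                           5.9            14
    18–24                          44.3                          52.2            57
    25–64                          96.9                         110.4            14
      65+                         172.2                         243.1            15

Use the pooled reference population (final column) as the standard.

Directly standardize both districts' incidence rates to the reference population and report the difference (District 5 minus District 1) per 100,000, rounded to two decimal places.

Standard weights: 0.14, 0.57, 0.14, 0.15.
District 5: 0.1400×6.2 + 0.5700×44.3 + 0.1400×96.9 + 0.1500×172.2 = 65.5150 per 100,000.
District 1: 0.1400×5.9 + 0.5700×52.2 + 0.1400×110.4 + 0.1500×243.1 = 82.5010 per 100,000.
Difference = 65.5150 − 82.5010 = -16.9860.

-16.99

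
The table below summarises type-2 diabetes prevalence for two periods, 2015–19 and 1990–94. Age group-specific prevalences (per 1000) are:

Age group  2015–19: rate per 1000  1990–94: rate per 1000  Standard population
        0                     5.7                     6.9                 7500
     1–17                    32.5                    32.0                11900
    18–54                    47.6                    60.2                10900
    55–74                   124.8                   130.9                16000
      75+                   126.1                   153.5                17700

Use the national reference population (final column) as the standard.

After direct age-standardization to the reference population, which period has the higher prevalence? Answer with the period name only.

1990–94

Standard total = 64000; weights = 0.1172, 0.1859, 0.1703, 0.2500, 0.2766.
2015–19: 0.1172×5.7 + 0.1859×32.5 + 0.1703×47.6 + 0.2500×124.8 + 0.2766×126.1 = 80.8923 per 1000.
1990–94: 0.1172×6.9 + 0.1859×32.0 + 0.1703×60.2 + 0.2500×130.9 + 0.2766×153.5 = 92.1887 per 1000.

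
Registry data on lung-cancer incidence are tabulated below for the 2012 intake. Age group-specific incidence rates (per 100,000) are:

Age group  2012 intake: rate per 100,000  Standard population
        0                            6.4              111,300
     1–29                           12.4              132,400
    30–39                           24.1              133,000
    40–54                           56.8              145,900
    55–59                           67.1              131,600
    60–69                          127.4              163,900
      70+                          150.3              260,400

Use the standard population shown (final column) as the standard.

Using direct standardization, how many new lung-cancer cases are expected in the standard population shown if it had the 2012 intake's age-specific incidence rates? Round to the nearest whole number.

827

Expected new lung-cancer cases = Σ (standard pop × age-specific rate ÷ 100,000)
= 111,300×6.4/100,000 + 132,400×12.4/100,000 + 133,000×24.1/100,000 + 145,900×56.8/100,000 + 131,600×67.1/100,000 + 163,900×127.4/100,000 + 260,400×150.3/100,000
= 7.12 + 16.42 + 32.05 + 82.87 + 88.30 + 208.81 + 391.38 = 826.96.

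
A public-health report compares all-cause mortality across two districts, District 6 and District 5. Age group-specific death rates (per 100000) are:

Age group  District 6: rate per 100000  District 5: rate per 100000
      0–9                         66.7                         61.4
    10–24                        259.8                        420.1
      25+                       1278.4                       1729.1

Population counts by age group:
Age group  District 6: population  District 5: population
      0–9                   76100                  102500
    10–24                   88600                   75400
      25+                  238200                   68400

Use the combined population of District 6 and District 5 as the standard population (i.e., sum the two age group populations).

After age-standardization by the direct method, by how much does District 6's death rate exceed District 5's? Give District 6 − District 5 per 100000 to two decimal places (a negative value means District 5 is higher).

Combined standard total = 649200; weights = 0.2751, 0.2526, 0.4723.
District 6: 0.2751×66.7 + 0.2526×259.8 + 0.4723×1278.4 = 687.7345 per 100000.
District 5: 0.2751×61.4 + 0.2526×420.1 + 0.4723×1729.1 = 939.6249 per 100000.
Difference = 687.7345 − 939.6249 = -251.8904.

-251.89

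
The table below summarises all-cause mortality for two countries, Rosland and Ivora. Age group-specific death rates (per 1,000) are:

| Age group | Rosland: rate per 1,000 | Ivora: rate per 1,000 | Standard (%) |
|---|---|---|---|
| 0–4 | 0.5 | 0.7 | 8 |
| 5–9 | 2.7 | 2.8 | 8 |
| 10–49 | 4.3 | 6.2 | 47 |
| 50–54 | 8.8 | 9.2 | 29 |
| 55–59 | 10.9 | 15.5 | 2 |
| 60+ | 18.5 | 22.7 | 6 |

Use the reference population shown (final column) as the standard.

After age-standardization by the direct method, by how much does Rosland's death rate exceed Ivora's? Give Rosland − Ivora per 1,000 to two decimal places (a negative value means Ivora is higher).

Standard weights: 0.08, 0.08, 0.47, 0.29, 0.02, 0.06.
Rosland: 0.0800×0.5 + 0.0800×2.7 + 0.4700×4.3 + 0.2900×8.8 + 0.0200×10.9 + 0.0600×18.5 = 6.1570 per 1,000.
Ivora: 0.0800×0.7 + 0.0800×2.8 + 0.4700×6.2 + 0.2900×9.2 + 0.0200×15.5 + 0.0600×22.7 = 7.5340 per 1,000.
Difference = 6.1570 − 7.5340 = -1.3770.

-1.38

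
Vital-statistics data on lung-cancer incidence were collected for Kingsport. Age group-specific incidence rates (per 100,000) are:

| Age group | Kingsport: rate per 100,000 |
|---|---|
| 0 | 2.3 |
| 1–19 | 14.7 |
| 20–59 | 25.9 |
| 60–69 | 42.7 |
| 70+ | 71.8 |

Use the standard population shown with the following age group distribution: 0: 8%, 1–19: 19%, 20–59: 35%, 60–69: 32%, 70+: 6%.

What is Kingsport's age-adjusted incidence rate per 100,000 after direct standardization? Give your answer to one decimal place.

Standard weights: 0.08, 0.19, 0.35, 0.32, 0.06.
Standardized rate: 0.0800×2.3 + 0.1900×14.7 + 0.3500×25.9 + 0.3200×42.7 + 0.0600×71.8 = 30.0140 per 100,000.

30.0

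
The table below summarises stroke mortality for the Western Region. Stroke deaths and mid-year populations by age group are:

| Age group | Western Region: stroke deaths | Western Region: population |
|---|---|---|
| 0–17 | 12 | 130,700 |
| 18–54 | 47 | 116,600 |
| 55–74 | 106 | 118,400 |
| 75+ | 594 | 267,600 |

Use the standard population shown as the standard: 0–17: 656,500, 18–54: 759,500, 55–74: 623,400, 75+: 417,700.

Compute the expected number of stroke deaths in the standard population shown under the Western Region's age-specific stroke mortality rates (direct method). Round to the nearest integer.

Age-specific rates per 100,000 for the Western Region: 9.18, 40.31, 89.53, 221.97.
Expected stroke deaths = Σ (standard pop × age-specific rate ÷ 100,000)
= 656,500×9.18/100,000 + 759,500×40.31/100,000 + 623,400×89.53/100,000 + 417,700×221.97/100,000
= 60.28 + 306.14 + 558.11 + 927.18 = 1851.71.

1852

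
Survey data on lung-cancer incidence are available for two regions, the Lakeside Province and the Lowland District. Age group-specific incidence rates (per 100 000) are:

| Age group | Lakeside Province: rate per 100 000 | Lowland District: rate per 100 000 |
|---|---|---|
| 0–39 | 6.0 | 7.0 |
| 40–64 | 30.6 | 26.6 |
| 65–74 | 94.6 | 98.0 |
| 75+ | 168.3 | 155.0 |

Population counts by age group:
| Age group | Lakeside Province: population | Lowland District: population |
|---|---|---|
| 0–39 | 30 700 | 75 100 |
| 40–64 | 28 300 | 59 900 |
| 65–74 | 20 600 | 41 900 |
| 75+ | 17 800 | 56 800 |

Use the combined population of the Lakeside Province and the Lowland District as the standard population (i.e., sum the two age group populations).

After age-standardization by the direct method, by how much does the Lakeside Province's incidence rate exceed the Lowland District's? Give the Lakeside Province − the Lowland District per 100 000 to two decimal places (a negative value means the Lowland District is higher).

3.10

Combined standard total = 331 100; weights = 0.3195, 0.2664, 0.1888, 0.2253.
The Lakeside Province: 0.3195×6.0 + 0.2664×30.6 + 0.1888×94.6 + 0.2253×168.3 = 65.8454 per 100 000.
The Lowland District: 0.3195×7.0 + 0.2664×26.6 + 0.1888×98.0 + 0.2253×155.0 = 62.7445 per 100 000.
Difference = 65.8454 − 62.7445 = 3.1008.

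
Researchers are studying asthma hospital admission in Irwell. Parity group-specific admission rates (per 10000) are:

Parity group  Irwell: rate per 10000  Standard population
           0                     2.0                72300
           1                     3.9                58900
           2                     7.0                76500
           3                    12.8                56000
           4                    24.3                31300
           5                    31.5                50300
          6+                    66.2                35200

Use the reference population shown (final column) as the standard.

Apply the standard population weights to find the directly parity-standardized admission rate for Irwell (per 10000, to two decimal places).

16.56

Standard total = 380500; weights = 0.1900, 0.1548, 0.2011, 0.1472, 0.0823, 0.1322, 0.0925.
Standardized rate: 0.1900×2.0 + 0.1548×3.9 + 0.2011×7.0 + 0.1472×12.8 + 0.0823×24.3 + 0.1322×31.5 + 0.0925×66.2 = 16.5621 per 10000.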